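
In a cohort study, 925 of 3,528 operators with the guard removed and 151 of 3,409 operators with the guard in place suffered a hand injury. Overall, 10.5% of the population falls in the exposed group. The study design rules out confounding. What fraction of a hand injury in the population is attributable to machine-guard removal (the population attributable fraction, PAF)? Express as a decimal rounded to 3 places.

PAF ≈ 0.341

p₁ = P(outcome | exposed) = 925/3528 = 0.26219
p₀ = P(outcome | unexposed) = 151/3409 = 0.044295
Overall risk P(Y=1) = π·p₁ + (1−π)·p₀ = 0.105×0.26219 + 0.895×0.044295 = 0.067173.
Under exogeneity, PAF = [P(Y=1) − p₀] / P(Y=1).
PAF = (0.067173 − 0.044295) / 0.067173 ≈ 0.3406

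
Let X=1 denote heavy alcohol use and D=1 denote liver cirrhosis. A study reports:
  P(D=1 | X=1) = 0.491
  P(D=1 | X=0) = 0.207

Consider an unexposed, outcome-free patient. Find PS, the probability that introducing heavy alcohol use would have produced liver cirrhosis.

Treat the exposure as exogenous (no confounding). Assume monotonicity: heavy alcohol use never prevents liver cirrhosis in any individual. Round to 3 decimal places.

Let p₁ = 0.491, p₀ = 0.207.
Under exogeneity and monotonicity, PS = (p₁ − p₀) / (1 − p₀).
PS = (0.491 − 0.207) / (1 − 0.207) = 0.284 / 0.793 ≈ 0.3581

PS ≈ 0.358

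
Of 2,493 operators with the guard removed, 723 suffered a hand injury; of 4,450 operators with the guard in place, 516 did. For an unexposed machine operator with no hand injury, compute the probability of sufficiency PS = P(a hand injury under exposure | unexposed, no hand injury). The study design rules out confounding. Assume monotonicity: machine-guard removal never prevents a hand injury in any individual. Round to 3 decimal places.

p₁ = P(outcome | exposed) = 723/2493 = 0.29001
p₀ = P(outcome | unexposed) = 516/4450 = 0.11596
Under exogeneity and monotonicity, PS = (p₁ − p₀) / (1 − p₀).
PS = (0.29001 − 0.11596) / (1 − 0.11596) = 0.17406 / 0.88404 ≈ 0.1969

PS ≈ 0.197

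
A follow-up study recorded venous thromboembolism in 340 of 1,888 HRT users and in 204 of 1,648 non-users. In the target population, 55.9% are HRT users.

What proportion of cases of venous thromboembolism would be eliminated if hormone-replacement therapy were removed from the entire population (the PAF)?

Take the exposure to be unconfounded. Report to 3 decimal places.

PAF ≈ 0.203

p₁ = P(outcome | exposed) = 340/1888 = 0.18008
p₀ = P(outcome | unexposed) = 204/1648 = 0.12379
Overall risk P(Y=1) = π·p₁ + (1−π)·p₀ = 0.559×0.18008 + 0.441×0.12379 = 0.15526.
Under exogeneity, PAF = [P(Y=1) − p₀] / P(Y=1).
PAF = (0.15526 − 0.12379) / 0.15526 ≈ 0.2027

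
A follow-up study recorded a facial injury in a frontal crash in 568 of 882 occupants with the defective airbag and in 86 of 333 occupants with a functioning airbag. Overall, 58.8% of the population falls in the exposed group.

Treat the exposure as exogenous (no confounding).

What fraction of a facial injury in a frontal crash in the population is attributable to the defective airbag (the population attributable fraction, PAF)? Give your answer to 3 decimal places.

p₁ = P(outcome | exposed) = 568/882 = 0.64399
p₀ = P(outcome | unexposed) = 86/333 = 0.25826
Overall risk P(Y=1) = π·p₁ + (1−π)·p₀ = 0.588×0.64399 + 0.412×0.25826 = 0.48507.
Under exogeneity, PAF = [P(Y=1) − p₀] / P(Y=1).
PAF = (0.48507 − 0.25826) / 0.48507 ≈ 0.4676

PAF ≈ 0.468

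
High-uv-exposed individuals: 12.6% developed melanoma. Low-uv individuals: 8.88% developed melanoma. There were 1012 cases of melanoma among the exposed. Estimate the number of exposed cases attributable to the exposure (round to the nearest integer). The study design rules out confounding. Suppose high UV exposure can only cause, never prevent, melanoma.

p₁ = 0.126, p₀ = 0.0888.
PN = (p₁ − p₀)/p₁ = (0.126 − 0.0888) / 0.126 ≈ 0.29524.
Attributable cases ≈ PN × (exposed cases) = 0.29524 × 1012 ≈ 298.78.

about 299 cases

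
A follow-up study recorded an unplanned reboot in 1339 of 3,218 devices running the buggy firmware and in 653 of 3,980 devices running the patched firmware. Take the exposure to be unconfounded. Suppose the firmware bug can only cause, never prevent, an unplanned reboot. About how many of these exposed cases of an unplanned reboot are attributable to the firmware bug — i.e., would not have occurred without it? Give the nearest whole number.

about 811 cases

p₁ = P(outcome | exposed) = 1339/3218 = 0.4161
p₀ = P(outcome | unexposed) = 653/3980 = 0.16407
PN = (p₁ − p₀)/p₁ = (0.4161 − 0.16407) / 0.4161 ≈ 0.60569.
Attributable cases ≈ PN × (exposed cases) = 0.60569 × 1339 ≈ 811.02.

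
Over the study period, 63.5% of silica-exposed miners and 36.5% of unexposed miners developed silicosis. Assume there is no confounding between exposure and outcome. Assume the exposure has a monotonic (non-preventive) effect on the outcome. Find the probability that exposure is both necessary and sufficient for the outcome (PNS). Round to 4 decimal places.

PNS ≈ 0.2700

p₁ = 0.635, p₀ = 0.365.
Under exogeneity and monotonicity, PNS = p₁ − p₀.
PNS = 0.635 − 0.365 = 0.27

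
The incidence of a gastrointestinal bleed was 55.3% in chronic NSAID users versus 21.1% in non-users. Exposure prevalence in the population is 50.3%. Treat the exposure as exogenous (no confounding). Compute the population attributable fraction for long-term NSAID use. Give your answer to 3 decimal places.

PAF ≈ 0.449

p₁ = 0.553, p₀ = 0.211.
Overall risk P(Y=1) = π·p₁ + (1−π)·p₀ = 0.503×0.553 + 0.497×0.211 = 0.38303.
Under exogeneity, PAF = [P(Y=1) − p₀] / P(Y=1).
PAF = (0.38303 − 0.211) / 0.38303 ≈ 0.4491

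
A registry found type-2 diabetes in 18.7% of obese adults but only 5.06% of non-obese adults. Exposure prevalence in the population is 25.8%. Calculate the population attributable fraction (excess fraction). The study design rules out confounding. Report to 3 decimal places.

p₁ = 0.187, p₀ = 0.0506.
Overall risk P(Y=1) = π·p₁ + (1−π)·p₀ = 0.258×0.187 + 0.742×0.0506 = 0.085791.
Under exogeneity, PAF = [P(Y=1) − p₀] / P(Y=1).
PAF = (0.085791 − 0.0506) / 0.085791 ≈ 0.4102

PAF ≈ 0.410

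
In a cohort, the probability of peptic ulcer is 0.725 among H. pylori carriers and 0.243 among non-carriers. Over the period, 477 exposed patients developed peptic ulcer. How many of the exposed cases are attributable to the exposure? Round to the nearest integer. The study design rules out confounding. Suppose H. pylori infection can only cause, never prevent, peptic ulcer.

about 317 cases

Let p₁ = 0.725, p₀ = 0.243.
PN = (p₁ − p₀)/p₁ = (0.725 − 0.243) / 0.725 ≈ 0.66483.
Attributable cases ≈ PN × (exposed cases) = 0.66483 × 477 ≈ 317.12.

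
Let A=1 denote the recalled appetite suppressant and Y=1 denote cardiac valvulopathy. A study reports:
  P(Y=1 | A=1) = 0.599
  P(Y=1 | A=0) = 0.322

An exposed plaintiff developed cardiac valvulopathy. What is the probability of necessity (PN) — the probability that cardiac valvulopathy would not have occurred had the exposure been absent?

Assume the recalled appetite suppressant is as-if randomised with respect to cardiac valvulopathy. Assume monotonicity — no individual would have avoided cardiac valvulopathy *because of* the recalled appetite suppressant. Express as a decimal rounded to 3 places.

PN ≈ 0.462

Let p₁ = 0.599, p₀ = 0.322.
Under exogeneity and monotonicity, PN = (p₁ − p₀) / p₁.
PN = (0.599 − 0.322) / 0.599 = 0.277 / 0.599 ≈ 0.4624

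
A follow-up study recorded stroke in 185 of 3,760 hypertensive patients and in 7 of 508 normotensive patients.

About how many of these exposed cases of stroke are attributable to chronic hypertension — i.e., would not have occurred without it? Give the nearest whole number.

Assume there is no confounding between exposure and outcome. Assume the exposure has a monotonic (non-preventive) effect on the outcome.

p₁ = P(outcome | exposed) = 185/3760 = 0.049202
p₀ = P(outcome | unexposed) = 7/508 = 0.01378
PN = (p₁ − p₀)/p₁ = (0.049202 − 0.01378) / 0.049202 ≈ 0.71994.
Attributable cases ≈ PN × (exposed cases) = 0.71994 × 185 ≈ 133.19.

about 133 cases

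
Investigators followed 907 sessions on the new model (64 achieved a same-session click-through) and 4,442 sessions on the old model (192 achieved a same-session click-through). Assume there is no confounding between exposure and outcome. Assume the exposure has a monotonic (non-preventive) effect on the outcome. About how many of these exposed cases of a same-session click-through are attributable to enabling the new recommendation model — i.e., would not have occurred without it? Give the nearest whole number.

about 25 cases

p₁ = P(outcome | exposed) = 64/907 = 0.070562
p₀ = P(outcome | unexposed) = 192/4442 = 0.043224
PN = (p₁ − p₀)/p₁ = (0.070562 − 0.043224) / 0.070562 ≈ 0.38744.
Attributable cases ≈ PN × (exposed cases) = 0.38744 × 64 ≈ 24.80.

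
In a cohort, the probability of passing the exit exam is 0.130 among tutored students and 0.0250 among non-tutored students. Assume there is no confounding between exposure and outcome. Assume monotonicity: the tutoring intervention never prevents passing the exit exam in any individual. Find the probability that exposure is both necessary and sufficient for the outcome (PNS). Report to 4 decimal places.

PNS ≈ 0.1050

Let p₁ = 0.13, p₀ = 0.025.
Under exogeneity and monotonicity, PNS = p₁ − p₀.
PNS = 0.13 − 0.025 = 0.105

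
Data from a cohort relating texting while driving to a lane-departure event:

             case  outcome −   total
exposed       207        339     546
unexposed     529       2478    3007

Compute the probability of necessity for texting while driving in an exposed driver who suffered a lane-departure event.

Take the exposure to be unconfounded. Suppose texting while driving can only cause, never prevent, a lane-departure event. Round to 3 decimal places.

p₁ = P(outcome | exposed) = 207/546 = 0.37912
p₀ = P(outcome | unexposed) = 529/3007 = 0.17592
Under exogeneity and monotonicity, PN = (p₁ − p₀)/p₁.
PN = (0.37912 − 0.17592) / 0.37912 ≈ 0.5360

PN ≈ 0.536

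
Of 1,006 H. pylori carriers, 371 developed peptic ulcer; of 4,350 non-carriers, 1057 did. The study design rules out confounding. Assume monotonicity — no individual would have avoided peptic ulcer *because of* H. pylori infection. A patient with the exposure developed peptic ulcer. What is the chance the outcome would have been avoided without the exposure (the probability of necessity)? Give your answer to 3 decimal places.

PN ≈ 0.341

p₁ = P(outcome | exposed) = 371/1006 = 0.36879
p₀ = P(outcome | unexposed) = 1057/4350 = 0.24299
Under exogeneity and monotonicity, PN = (p₁ − p₀) / p₁.
PN = (0.36879 − 0.24299) / 0.36879 = 0.1258 / 0.36879 ≈ 0.3411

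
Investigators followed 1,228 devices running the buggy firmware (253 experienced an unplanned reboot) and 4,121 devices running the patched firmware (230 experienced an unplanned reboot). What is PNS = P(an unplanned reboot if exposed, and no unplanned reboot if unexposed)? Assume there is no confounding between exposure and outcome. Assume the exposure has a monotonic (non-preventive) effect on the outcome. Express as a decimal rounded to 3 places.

PNS ≈ 0.150

p₁ = P(outcome | exposed) = 253/1228 = 0.20603
p₀ = P(outcome | unexposed) = 230/4121 = 0.055812
Under exogeneity and monotonicity, PNS = p₁ − p₀.
PNS = 0.20603 − 0.055812 = 0.15021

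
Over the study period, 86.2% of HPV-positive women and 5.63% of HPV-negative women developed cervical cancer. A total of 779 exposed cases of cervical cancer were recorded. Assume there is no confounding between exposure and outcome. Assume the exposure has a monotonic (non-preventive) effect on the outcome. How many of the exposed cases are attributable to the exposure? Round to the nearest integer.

about 728 cases

p₁ = 0.862, p₀ = 0.0563.
PN = (p₁ − p₀)/p₁ = (0.862 − 0.0563) / 0.862 ≈ 0.93469.
Attributable cases ≈ PN × (exposed cases) = 0.93469 × 779 ≈ 728.12.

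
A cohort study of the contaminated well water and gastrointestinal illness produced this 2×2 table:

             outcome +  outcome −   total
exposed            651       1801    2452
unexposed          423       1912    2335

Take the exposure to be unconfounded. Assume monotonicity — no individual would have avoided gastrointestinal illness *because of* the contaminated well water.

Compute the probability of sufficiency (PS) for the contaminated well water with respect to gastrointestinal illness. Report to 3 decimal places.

PS ≈ 0.103

p₁ = P(outcome | exposed) = 651/2452 = 0.2655
p₀ = P(outcome | unexposed) = 423/2335 = 0.18116
Under exogeneity and monotonicity, PS = (p₁ − p₀)/(1 − p₀).
PS = (0.2655 − 0.18116) / 0.81884 ≈ 0.1030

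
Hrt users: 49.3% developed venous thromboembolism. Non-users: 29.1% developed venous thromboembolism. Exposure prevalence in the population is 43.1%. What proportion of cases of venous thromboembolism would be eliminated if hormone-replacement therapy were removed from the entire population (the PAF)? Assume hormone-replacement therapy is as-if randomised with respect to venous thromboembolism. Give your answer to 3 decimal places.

p₁ = 0.493, p₀ = 0.291.
Overall risk P(Y=1) = π·p₁ + (1−π)·p₀ = 0.431×0.493 + 0.569×0.291 = 0.37806.
Under exogeneity, PAF = [P(Y=1) − p₀] / P(Y=1).
PAF = (0.37806 − 0.291) / 0.37806 ≈ 0.2303

PAF ≈ 0.230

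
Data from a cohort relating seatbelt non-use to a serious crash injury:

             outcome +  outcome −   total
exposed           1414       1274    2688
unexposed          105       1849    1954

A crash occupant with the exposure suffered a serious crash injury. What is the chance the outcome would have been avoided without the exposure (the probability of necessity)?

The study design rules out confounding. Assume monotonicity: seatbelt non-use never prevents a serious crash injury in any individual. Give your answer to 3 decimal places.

p₁ = P(outcome | exposed) = 1414/2688 = 0.52604
p₀ = P(outcome | unexposed) = 105/1954 = 0.053736
Under exogeneity and monotonicity, PN = (p₁ − p₀)/p₁.
PN = (0.52604 − 0.053736) / 0.52604 ≈ 0.8978

PN ≈ 0.898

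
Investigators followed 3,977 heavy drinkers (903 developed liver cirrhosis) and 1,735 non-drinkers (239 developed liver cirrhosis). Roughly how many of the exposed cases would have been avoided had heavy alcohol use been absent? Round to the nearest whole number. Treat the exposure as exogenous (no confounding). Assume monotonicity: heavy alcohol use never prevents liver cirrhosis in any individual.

about 355 cases

p₁ = P(outcome | exposed) = 903/3977 = 0.22706
p₀ = P(outcome | unexposed) = 239/1735 = 0.13775
PN = (p₁ − p₀)/p₁ = (0.22706 − 0.13775) / 0.22706 ≈ 0.39331.
Attributable cases ≈ PN × (exposed cases) = 0.39331 × 903 ≈ 355.16.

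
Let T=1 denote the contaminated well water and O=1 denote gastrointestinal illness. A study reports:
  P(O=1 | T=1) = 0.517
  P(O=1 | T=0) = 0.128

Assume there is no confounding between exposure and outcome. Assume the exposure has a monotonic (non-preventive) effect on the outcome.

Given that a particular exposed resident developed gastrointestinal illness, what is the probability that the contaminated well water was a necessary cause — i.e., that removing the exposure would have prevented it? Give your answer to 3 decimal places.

Let p₁ = 0.517, p₀ = 0.128.
Under exogeneity and monotonicity, PN = (p₁ − p₀) / p₁.
PN = (0.517 − 0.128) / 0.517 = 0.389 / 0.517 ≈ 0.7524

PN ≈ 0.752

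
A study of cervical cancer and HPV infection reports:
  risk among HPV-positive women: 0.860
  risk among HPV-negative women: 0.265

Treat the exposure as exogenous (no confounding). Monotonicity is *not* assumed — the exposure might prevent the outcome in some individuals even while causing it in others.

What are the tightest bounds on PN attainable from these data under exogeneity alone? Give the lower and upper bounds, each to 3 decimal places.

Let p₁ = 0.86, p₀ = 0.265.
Under exogeneity alone the bounds on PN are max{0,(p₁−p₀)/p₁} ≤ PN ≤ min{1,(1−p₀)/p₁}.
  lower = (p₁ − p₀)/p₁ = 0.595 / 0.86 ≈ 0.6919
  upper = min{1, (1 − p₀)/p₁} = 0.735 / 0.86 ≈ 0.8547

0.692 ≤ PN ≤ 0.855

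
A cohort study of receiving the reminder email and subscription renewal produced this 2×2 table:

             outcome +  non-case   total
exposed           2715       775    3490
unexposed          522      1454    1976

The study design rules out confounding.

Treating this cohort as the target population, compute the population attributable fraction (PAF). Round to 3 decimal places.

p₁ = P(outcome | exposed) = 2715/3490 = 0.77794
p₀ = P(outcome | unexposed) = 522/1976 = 0.26417
Exposure prevalence π = 3490/5466 = 0.63849; overall risk P(Y=1) = 0.59221.
Under exogeneity, PAF = [P(Y=1) − p₀]/P(Y=1).
PAF = (0.59221 − 0.26417) / 0.59221 ≈ 0.5539

PAF ≈ 0.554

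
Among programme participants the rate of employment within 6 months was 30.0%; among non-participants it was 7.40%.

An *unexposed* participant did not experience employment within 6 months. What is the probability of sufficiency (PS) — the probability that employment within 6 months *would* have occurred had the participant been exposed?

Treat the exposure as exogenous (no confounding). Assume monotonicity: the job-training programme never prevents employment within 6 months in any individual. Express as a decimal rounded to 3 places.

PS ≈ 0.244

p₁ = 0.3, p₀ = 0.074.
Under exogeneity and monotonicity, PS = (p₁ − p₀) / (1 − p₀).
PS = (0.3 − 0.074) / (1 − 0.074) = 0.226 / 0.926 ≈ 0.2441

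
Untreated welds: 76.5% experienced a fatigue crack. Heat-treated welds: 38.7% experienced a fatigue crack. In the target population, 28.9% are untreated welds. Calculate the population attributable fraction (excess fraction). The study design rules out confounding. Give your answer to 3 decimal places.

PAF ≈ 0.220

p₁ = 0.765, p₀ = 0.387.
Overall risk P(Y=1) = π·p₁ + (1−π)·p₀ = 0.289×0.765 + 0.711×0.387 = 0.49624.
Under exogeneity, PAF = [P(Y=1) − p₀] / P(Y=1).
PAF = (0.49624 − 0.387) / 0.49624 ≈ 0.2201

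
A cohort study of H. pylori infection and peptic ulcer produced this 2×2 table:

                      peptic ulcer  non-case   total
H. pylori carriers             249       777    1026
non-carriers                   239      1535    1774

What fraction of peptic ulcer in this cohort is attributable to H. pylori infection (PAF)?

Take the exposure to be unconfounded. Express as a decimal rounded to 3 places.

PAF ≈ 0.227

p₁ = P(outcome | exposed) = 249/1026 = 0.24269
p₀ = P(outcome | unexposed) = 239/1774 = 0.13472
Exposure prevalence π = 1026/2800 = 0.36643; overall risk P(Y=1) = 0.17429.
Under exogeneity, PAF = [P(Y=1) − p₀]/P(Y=1).
PAF = (0.17429 − 0.13472) / 0.17429 ≈ 0.2270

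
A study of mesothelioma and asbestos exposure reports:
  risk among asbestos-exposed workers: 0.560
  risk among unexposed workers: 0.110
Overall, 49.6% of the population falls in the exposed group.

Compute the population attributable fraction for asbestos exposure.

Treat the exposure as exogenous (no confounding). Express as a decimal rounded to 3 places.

Let p₁ = 0.56, p₀ = 0.11.
Overall risk P(Y=1) = π·p₁ + (1−π)·p₀ = 0.496×0.56 + 0.504×0.11 = 0.3332.
Under exogeneity, PAF = [P(Y=1) − p₀] / P(Y=1).
PAF = (0.3332 − 0.11) / 0.3332 ≈ 0.6699

PAF ≈ 0.670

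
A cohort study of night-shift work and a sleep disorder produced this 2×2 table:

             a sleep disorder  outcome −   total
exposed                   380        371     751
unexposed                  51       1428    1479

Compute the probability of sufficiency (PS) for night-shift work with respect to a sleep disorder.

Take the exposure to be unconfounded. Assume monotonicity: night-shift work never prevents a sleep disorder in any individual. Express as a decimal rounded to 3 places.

p₁ = P(outcome | exposed) = 380/751 = 0.50599
p₀ = P(outcome | unexposed) = 51/1479 = 0.034483
Under exogeneity and monotonicity, PS = (p₁ − p₀)/(1 − p₀).
PS = (0.50599 − 0.034483) / 0.96552 ≈ 0.4883

PS ≈ 0.488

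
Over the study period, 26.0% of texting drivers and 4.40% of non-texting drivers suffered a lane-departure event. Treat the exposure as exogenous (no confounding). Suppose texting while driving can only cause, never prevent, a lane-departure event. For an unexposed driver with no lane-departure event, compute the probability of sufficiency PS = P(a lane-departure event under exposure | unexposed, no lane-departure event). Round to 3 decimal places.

PS ≈ 0.226

p₁ = 0.26, p₀ = 0.044.
Under exogeneity and monotonicity, PS = (p₁ − p₀) / (1 − p₀).
PS = (0.26 − 0.044) / (1 − 0.044) = 0.216 / 0.956 ≈ 0.2259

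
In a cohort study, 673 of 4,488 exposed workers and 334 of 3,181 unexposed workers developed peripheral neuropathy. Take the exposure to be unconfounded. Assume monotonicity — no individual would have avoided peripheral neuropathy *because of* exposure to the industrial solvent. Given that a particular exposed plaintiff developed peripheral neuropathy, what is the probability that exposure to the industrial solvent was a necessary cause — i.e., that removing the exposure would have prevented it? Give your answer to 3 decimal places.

PN ≈ 0.300

p₁ = P(outcome | exposed) = 673/4488 = 0.14996
p₀ = P(outcome | unexposed) = 334/3181 = 0.105
Under exogeneity and monotonicity, PN = (p₁ − p₀) / p₁.
PN = (0.14996 − 0.105) / 0.14996 = 0.044957 / 0.14996 ≈ 0.2998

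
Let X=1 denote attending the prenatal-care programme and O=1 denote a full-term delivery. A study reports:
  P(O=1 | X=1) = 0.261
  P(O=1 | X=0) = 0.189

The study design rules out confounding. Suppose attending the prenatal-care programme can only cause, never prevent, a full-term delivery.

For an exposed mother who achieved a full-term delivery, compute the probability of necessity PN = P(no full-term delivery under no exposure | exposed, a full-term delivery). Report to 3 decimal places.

Let p₁ = 0.261, p₀ = 0.189.
Under exogeneity and monotonicity, PN = (p₁ − p₀) / p₁.
PN = (0.261 − 0.189) / 0.261 = 0.072 / 0.261 ≈ 0.2759

PN ≈ 0.276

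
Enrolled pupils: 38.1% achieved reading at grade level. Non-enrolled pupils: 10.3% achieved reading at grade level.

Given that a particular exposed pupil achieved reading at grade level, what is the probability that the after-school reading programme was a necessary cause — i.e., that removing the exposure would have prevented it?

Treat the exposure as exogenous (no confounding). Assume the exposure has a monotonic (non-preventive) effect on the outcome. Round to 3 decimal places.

PN ≈ 0.730

p₁ = 0.381, p₀ = 0.103.
Under exogeneity and monotonicity, PN = (p₁ − p₀) / p₁.
PN = (0.381 − 0.103) / 0.381 = 0.278 / 0.381 ≈ 0.7297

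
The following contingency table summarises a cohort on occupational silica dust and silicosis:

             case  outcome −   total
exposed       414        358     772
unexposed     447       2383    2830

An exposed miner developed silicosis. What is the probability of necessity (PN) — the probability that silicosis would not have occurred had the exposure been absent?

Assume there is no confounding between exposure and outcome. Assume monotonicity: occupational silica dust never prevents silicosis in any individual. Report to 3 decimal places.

PN ≈ 0.705

p₁ = P(outcome | exposed) = 414/772 = 0.53627
p₀ = P(outcome | unexposed) = 447/2830 = 0.15795
Under exogeneity and monotonicity, PN = (p₁ − p₀)/p₁.
PN = (0.53627 − 0.15795) / 0.53627 ≈ 0.7055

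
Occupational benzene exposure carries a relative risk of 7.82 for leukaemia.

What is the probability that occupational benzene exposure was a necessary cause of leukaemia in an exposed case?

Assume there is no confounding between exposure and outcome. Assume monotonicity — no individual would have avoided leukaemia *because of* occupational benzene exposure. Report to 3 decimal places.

PN ≈ 0.872

Under exogeneity and monotonicity, PN = (RR − 1) / RR = 1 − 1/RR.
PN = (7.82 − 1) / 7.82 = 6.82 / 7.82 ≈ 0.8721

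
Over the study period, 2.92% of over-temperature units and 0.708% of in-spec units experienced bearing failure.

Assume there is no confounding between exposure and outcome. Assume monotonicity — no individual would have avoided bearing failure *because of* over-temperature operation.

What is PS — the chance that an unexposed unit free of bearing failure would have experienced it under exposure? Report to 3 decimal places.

PS ≈ 0.022

p₁ = 0.0292, p₀ = 0.00708.
Under exogeneity and monotonicity, PS = (p₁ − p₀) / (1 − p₀).
PS = (0.0292 − 0.00708) / (1 − 0.00708) = 0.02212 / 0.99292 ≈ 0.0223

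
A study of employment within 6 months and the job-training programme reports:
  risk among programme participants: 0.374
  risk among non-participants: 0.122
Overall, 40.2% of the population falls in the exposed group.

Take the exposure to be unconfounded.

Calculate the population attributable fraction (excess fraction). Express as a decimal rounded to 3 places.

Let p₁ = 0.374, p₀ = 0.122.
Overall risk P(Y=1) = π·p₁ + (1−π)·p₀ = 0.402×0.374 + 0.598×0.122 = 0.2233.
Under exogeneity, PAF = [P(Y=1) − p₀] / P(Y=1).
PAF = (0.2233 − 0.122) / 0.2233 ≈ 0.4537

PAF ≈ 0.454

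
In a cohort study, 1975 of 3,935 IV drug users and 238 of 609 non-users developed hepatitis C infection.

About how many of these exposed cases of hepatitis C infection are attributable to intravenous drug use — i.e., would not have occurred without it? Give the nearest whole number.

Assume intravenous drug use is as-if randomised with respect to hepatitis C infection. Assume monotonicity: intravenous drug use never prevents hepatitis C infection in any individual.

p₁ = P(outcome | exposed) = 1975/3935 = 0.50191
p₀ = P(outcome | unexposed) = 238/609 = 0.3908
PN = (p₁ − p₀)/p₁ = (0.50191 − 0.3908) / 0.50191 ≈ 0.22136.
Attributable cases ≈ PN × (exposed cases) = 0.22136 × 1975 ≈ 437.18.

about 437 cases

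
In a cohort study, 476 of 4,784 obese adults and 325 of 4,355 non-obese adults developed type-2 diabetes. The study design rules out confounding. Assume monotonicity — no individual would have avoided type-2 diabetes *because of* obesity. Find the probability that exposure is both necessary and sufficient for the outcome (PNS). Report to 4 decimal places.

p₁ = P(outcome | exposed) = 476/4784 = 0.099498
p₀ = P(outcome | unexposed) = 325/4355 = 0.074627
Under exogeneity and monotonicity, PNS = p₁ − p₀.
PNS = 0.099498 − 0.074627 = 0.024871

PNS ≈ 0.0249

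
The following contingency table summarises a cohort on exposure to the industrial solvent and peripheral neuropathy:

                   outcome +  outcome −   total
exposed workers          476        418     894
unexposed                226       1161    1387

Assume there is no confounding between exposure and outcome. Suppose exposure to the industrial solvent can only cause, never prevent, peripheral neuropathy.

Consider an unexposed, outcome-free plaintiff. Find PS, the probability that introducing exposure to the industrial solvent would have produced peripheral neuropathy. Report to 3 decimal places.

PS ≈ 0.441

p₁ = P(outcome | exposed) = 476/894 = 0.53244
p₀ = P(outcome | unexposed) = 226/1387 = 0.16294
Under exogeneity and monotonicity, PS = (p₁ − p₀) / (1 − p₀).
PS = (0.53244 − 0.16294) / (1 − 0.16294) = 0.3695 / 0.83706 ≈ 0.4414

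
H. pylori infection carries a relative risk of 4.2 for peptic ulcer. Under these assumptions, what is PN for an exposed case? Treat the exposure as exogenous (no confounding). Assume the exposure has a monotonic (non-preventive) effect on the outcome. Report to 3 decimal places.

PN ≈ 0.762

Under exogeneity and monotonicity, PN = (RR − 1) / RR = 1 − 1/RR.
PN = (4.2 − 1) / 4.2 = 3.2 / 4.2 ≈ 0.7619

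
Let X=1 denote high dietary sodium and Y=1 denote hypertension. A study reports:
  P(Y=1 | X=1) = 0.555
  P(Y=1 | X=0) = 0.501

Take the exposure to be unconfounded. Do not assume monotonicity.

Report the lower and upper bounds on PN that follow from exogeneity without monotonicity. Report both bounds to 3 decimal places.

Let p₁ = 0.555, p₀ = 0.501.
Under exogeneity alone the bounds on PN are max{0,(p₁−p₀)/p₁} ≤ PN ≤ min{1,(1−p₀)/p₁}.
  lower = (p₁ − p₀)/p₁ = 0.054 / 0.555 ≈ 0.0973
  upper = min{1, (1 − p₀)/p₁} = 0.499 / 0.555 ≈ 0.8991

0.097 ≤ PN ≤ 0.899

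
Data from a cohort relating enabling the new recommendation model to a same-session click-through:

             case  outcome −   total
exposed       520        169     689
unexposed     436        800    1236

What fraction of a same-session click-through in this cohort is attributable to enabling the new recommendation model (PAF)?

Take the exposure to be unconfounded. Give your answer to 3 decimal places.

p₁ = P(outcome | exposed) = 520/689 = 0.75472
p₀ = P(outcome | unexposed) = 436/1236 = 0.35275
Exposure prevalence π = 689/1925 = 0.35792; overall risk P(Y=1) = 0.49662.
Under exogeneity, PAF = [P(Y=1) − p₀]/P(Y=1).
PAF = (0.49662 − 0.35275) / 0.49662 ≈ 0.2897

PAF ≈ 0.290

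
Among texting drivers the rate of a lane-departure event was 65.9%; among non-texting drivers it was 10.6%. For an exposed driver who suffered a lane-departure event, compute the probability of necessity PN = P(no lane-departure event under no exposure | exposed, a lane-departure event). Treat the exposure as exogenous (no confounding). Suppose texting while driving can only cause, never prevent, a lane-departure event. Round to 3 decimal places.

p₁ = 0.659, p₀ = 0.106.
Under exogeneity and monotonicity, PN = (p₁ − p₀) / p₁.
PN = (0.659 − 0.106) / 0.659 = 0.553 / 0.659 ≈ 0.8392

PN ≈ 0.839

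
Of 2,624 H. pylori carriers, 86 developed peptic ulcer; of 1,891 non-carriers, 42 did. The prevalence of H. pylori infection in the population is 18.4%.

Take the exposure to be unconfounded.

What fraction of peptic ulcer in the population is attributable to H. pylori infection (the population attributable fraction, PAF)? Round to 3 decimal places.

PAF ≈ 0.080

p₁ = P(outcome | exposed) = 86/2624 = 0.032774
p₀ = P(outcome | unexposed) = 42/1891 = 0.02221
Overall risk P(Y=1) = π·p₁ + (1−π)·p₀ = 0.184×0.032774 + 0.816×0.02221 = 0.024154.
Under exogeneity, PAF = [P(Y=1) − p₀] / P(Y=1).
PAF = (0.024154 − 0.02221) / 0.024154 ≈ 0.0805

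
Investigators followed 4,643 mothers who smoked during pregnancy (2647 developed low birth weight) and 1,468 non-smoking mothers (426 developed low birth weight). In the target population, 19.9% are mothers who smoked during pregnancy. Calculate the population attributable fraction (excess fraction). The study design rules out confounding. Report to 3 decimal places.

p₁ = P(outcome | exposed) = 2647/4643 = 0.57011
p₀ = P(outcome | unexposed) = 426/1468 = 0.29019
Overall risk P(Y=1) = π·p₁ + (1−π)·p₀ = 0.199×0.57011 + 0.801×0.29019 = 0.34589.
Under exogeneity, PAF = [P(Y=1) − p₀] / P(Y=1).
PAF = (0.34589 − 0.29019) / 0.34589 ≈ 0.1610

PAF ≈ 0.161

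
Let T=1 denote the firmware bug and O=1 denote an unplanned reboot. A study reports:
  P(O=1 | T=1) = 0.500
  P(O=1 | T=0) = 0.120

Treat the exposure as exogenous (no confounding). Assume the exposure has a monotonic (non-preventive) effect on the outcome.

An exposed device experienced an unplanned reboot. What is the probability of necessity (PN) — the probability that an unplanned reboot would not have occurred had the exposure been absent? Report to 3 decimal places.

PN ≈ 0.760

Let p₁ = 0.5, p₀ = 0.12.
Under exogeneity and monotonicity, PN = (p₁ − p₀) / p₁.
PN = (0.5 − 0.12) / 0.5 = 0.38 / 0.5 ≈ 0.7600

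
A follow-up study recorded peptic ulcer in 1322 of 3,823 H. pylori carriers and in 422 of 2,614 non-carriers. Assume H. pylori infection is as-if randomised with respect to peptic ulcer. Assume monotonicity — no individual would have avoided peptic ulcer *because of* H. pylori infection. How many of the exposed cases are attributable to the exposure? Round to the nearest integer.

p₁ = P(outcome | exposed) = 1322/3823 = 0.3458
p₀ = P(outcome | unexposed) = 422/2614 = 0.16144
PN = (p₁ − p₀)/p₁ = (0.3458 − 0.16144) / 0.3458 ≈ 0.53315.
Attributable cases ≈ PN × (exposed cases) = 0.53315 × 1322 ≈ 704.82.

about 705 cases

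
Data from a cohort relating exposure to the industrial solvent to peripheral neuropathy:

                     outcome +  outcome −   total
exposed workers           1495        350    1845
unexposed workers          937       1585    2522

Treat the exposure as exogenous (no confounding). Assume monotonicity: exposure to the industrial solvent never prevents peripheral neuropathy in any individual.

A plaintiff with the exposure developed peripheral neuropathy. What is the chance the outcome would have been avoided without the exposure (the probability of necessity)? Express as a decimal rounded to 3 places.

p₁ = P(outcome | exposed) = 1495/1845 = 0.8103
p₀ = P(outcome | unexposed) = 937/2522 = 0.37153
Under exogeneity and monotonicity, PN = (p₁ − p₀)/p₁.
PN = (0.8103 − 0.37153) / 0.8103 ≈ 0.5415

PN ≈ 0.541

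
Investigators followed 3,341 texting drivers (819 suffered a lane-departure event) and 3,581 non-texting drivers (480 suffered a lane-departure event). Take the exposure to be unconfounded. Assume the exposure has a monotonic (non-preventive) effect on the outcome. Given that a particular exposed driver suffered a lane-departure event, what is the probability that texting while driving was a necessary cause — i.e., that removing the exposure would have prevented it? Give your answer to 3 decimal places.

PN ≈ 0.453

p₁ = P(outcome | exposed) = 819/3341 = 0.24514
p₀ = P(outcome | unexposed) = 480/3581 = 0.13404
Under exogeneity and monotonicity, PN = (p₁ − p₀) / p₁.
PN = (0.24514 − 0.13404) / 0.24514 = 0.1111 / 0.24514 ≈ 0.4532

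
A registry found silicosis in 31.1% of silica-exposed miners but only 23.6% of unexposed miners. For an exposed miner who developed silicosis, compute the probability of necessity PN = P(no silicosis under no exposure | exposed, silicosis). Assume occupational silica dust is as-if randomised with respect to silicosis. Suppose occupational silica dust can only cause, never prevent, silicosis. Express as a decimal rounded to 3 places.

p₁ = 0.311, p₀ = 0.236.
Under exogeneity and monotonicity, PN = (p₁ − p₀) / p₁.
PN = (0.311 − 0.236) / 0.311 = 0.075 / 0.311 ≈ 0.2412

PN ≈ 0.241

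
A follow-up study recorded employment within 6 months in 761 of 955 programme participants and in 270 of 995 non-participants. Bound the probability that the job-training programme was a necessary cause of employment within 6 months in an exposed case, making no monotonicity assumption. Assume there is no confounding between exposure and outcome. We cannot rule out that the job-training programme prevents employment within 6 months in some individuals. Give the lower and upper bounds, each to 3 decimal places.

p₁ = P(outcome | exposed) = 761/955 = 0.79686
p₀ = P(outcome | unexposed) = 270/995 = 0.27136
Under exogeneity alone the bounds on PN are max{0,(p₁−p₀)/p₁} ≤ PN ≤ min{1,(1−p₀)/p₁}.
  lower = (p₁ − p₀)/p₁ = 0.5255 / 0.79686 ≈ 0.6595
  upper = min{1, (1 − p₀)/p₁} = 0.72864 / 0.79686 ≈ 0.9144

0.659 ≤ PN ≤ 0.914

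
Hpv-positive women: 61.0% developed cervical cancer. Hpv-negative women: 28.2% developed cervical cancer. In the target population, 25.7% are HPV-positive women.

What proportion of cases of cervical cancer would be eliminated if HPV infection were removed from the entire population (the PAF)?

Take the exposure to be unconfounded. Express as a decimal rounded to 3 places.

PAF ≈ 0.230

p₁ = 0.61, p₀ = 0.282.
Overall risk P(Y=1) = π·p₁ + (1−π)·p₀ = 0.257×0.61 + 0.743×0.282 = 0.3663.
Under exogeneity, PAF = [P(Y=1) − p₀] / P(Y=1).
PAF = (0.3663 − 0.282) / 0.3663 ≈ 0.2301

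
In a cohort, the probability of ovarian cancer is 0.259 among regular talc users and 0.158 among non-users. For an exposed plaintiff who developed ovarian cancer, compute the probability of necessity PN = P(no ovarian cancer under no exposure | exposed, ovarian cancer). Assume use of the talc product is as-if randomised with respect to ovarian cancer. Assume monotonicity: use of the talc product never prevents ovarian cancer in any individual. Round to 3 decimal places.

Let p₁ = 0.259, p₀ = 0.158.
Under exogeneity and monotonicity, PN = (p₁ − p₀) / p₁.
PN = (0.259 − 0.158) / 0.259 = 0.101 / 0.259 ≈ 0.3900

PN ≈ 0.390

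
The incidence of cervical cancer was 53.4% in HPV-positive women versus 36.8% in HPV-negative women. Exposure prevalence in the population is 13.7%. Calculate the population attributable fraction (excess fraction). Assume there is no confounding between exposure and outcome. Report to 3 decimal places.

PAF ≈ 0.058

p₁ = 0.534, p₀ = 0.368.
Overall risk P(Y=1) = π·p₁ + (1−π)·p₀ = 0.137×0.534 + 0.863×0.368 = 0.39074.
Under exogeneity, PAF = [P(Y=1) − p₀] / P(Y=1).
PAF = (0.39074 − 0.368) / 0.39074 ≈ 0.0582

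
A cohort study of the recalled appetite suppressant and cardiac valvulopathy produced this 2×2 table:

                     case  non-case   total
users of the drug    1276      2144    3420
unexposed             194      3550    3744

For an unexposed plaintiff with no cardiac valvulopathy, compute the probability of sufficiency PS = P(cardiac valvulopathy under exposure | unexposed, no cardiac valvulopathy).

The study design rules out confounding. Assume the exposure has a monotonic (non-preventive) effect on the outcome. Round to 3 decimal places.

PS ≈ 0.339

p₁ = P(outcome | exposed) = 1276/3420 = 0.3731
p₀ = P(outcome | unexposed) = 194/3744 = 0.051816
Under exogeneity and monotonicity, PS = (p₁ − p₀)/(1 − p₀).
PS = (0.3731 − 0.051816) / 0.94818 ≈ 0.3388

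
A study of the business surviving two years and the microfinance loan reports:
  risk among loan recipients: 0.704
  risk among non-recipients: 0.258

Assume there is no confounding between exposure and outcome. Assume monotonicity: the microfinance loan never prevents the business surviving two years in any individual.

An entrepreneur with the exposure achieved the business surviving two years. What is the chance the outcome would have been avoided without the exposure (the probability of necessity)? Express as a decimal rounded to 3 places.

Let p₁ = 0.704, p₀ = 0.258.
Under exogeneity and monotonicity, PN = (p₁ − p₀) / p₁.
PN = (0.704 − 0.258) / 0.704 = 0.446 / 0.704 ≈ 0.6335

PN ≈ 0.634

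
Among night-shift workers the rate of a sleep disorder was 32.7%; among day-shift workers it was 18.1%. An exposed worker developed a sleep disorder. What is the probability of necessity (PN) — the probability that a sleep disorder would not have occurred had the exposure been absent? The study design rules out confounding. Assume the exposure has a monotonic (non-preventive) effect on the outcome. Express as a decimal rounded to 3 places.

p₁ = 0.327, p₀ = 0.181.
Under exogeneity and monotonicity, PN = (p₁ − p₀) / p₁.
PN = (0.327 − 0.181) / 0.327 = 0.146 / 0.327 ≈ 0.4465

PN ≈ 0.446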